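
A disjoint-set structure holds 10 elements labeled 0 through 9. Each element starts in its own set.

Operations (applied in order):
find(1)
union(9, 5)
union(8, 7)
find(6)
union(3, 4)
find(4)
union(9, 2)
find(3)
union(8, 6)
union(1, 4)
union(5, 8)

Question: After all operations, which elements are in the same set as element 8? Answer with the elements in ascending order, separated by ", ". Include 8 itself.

Answer: 2, 5, 6, 7, 8, 9

Derivation:
Step 1: find(1) -> no change; set of 1 is {1}
Step 2: union(9, 5) -> merged; set of 9 now {5, 9}
Step 3: union(8, 7) -> merged; set of 8 now {7, 8}
Step 4: find(6) -> no change; set of 6 is {6}
Step 5: union(3, 4) -> merged; set of 3 now {3, 4}
Step 6: find(4) -> no change; set of 4 is {3, 4}
Step 7: union(9, 2) -> merged; set of 9 now {2, 5, 9}
Step 8: find(3) -> no change; set of 3 is {3, 4}
Step 9: union(8, 6) -> merged; set of 8 now {6, 7, 8}
Step 10: union(1, 4) -> merged; set of 1 now {1, 3, 4}
Step 11: union(5, 8) -> merged; set of 5 now {2, 5, 6, 7, 8, 9}
Component of 8: {2, 5, 6, 7, 8, 9}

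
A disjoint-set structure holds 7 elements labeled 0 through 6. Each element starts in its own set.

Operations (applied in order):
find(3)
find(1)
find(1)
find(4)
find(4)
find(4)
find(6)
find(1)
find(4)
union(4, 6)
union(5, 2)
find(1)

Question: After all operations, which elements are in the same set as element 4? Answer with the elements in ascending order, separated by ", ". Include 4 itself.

Step 1: find(3) -> no change; set of 3 is {3}
Step 2: find(1) -> no change; set of 1 is {1}
Step 3: find(1) -> no change; set of 1 is {1}
Step 4: find(4) -> no change; set of 4 is {4}
Step 5: find(4) -> no change; set of 4 is {4}
Step 6: find(4) -> no change; set of 4 is {4}
Step 7: find(6) -> no change; set of 6 is {6}
Step 8: find(1) -> no change; set of 1 is {1}
Step 9: find(4) -> no change; set of 4 is {4}
Step 10: union(4, 6) -> merged; set of 4 now {4, 6}
Step 11: union(5, 2) -> merged; set of 5 now {2, 5}
Step 12: find(1) -> no change; set of 1 is {1}
Component of 4: {4, 6}

Answer: 4, 6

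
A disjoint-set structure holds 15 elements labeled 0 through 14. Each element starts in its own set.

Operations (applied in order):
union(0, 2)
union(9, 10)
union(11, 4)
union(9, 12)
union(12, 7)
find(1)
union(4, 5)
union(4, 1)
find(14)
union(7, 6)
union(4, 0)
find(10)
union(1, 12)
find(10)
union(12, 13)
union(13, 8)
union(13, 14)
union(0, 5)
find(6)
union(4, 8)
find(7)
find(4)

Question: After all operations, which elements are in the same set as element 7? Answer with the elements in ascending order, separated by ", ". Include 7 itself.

Step 1: union(0, 2) -> merged; set of 0 now {0, 2}
Step 2: union(9, 10) -> merged; set of 9 now {9, 10}
Step 3: union(11, 4) -> merged; set of 11 now {4, 11}
Step 4: union(9, 12) -> merged; set of 9 now {9, 10, 12}
Step 5: union(12, 7) -> merged; set of 12 now {7, 9, 10, 12}
Step 6: find(1) -> no change; set of 1 is {1}
Step 7: union(4, 5) -> merged; set of 4 now {4, 5, 11}
Step 8: union(4, 1) -> merged; set of 4 now {1, 4, 5, 11}
Step 9: find(14) -> no change; set of 14 is {14}
Step 10: union(7, 6) -> merged; set of 7 now {6, 7, 9, 10, 12}
Step 11: union(4, 0) -> merged; set of 4 now {0, 1, 2, 4, 5, 11}
Step 12: find(10) -> no change; set of 10 is {6, 7, 9, 10, 12}
Step 13: union(1, 12) -> merged; set of 1 now {0, 1, 2, 4, 5, 6, 7, 9, 10, 11, 12}
Step 14: find(10) -> no change; set of 10 is {0, 1, 2, 4, 5, 6, 7, 9, 10, 11, 12}
Step 15: union(12, 13) -> merged; set of 12 now {0, 1, 2, 4, 5, 6, 7, 9, 10, 11, 12, 13}
Step 16: union(13, 8) -> merged; set of 13 now {0, 1, 2, 4, 5, 6, 7, 8, 9, 10, 11, 12, 13}
Step 17: union(13, 14) -> merged; set of 13 now {0, 1, 2, 4, 5, 6, 7, 8, 9, 10, 11, 12, 13, 14}
Step 18: union(0, 5) -> already same set; set of 0 now {0, 1, 2, 4, 5, 6, 7, 8, 9, 10, 11, 12, 13, 14}
Step 19: find(6) -> no change; set of 6 is {0, 1, 2, 4, 5, 6, 7, 8, 9, 10, 11, 12, 13, 14}
Step 20: union(4, 8) -> already same set; set of 4 now {0, 1, 2, 4, 5, 6, 7, 8, 9, 10, 11, 12, 13, 14}
Step 21: find(7) -> no change; set of 7 is {0, 1, 2, 4, 5, 6, 7, 8, 9, 10, 11, 12, 13, 14}
Step 22: find(4) -> no change; set of 4 is {0, 1, 2, 4, 5, 6, 7, 8, 9, 10, 11, 12, 13, 14}
Component of 7: {0, 1, 2, 4, 5, 6, 7, 8, 9, 10, 11, 12, 13, 14}

Answer: 0, 1, 2, 4, 5, 6, 7, 8, 9, 10, 11, 12, 13, 14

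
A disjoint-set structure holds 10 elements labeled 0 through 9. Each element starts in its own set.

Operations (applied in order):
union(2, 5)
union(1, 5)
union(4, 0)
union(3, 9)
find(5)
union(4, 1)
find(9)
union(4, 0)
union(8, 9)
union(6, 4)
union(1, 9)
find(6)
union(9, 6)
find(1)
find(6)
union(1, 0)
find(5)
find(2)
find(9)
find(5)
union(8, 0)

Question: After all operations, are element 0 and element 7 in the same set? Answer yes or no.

Answer: no

Derivation:
Step 1: union(2, 5) -> merged; set of 2 now {2, 5}
Step 2: union(1, 5) -> merged; set of 1 now {1, 2, 5}
Step 3: union(4, 0) -> merged; set of 4 now {0, 4}
Step 4: union(3, 9) -> merged; set of 3 now {3, 9}
Step 5: find(5) -> no change; set of 5 is {1, 2, 5}
Step 6: union(4, 1) -> merged; set of 4 now {0, 1, 2, 4, 5}
Step 7: find(9) -> no change; set of 9 is {3, 9}
Step 8: union(4, 0) -> already same set; set of 4 now {0, 1, 2, 4, 5}
Step 9: union(8, 9) -> merged; set of 8 now {3, 8, 9}
Step 10: union(6, 4) -> merged; set of 6 now {0, 1, 2, 4, 5, 6}
Step 11: union(1, 9) -> merged; set of 1 now {0, 1, 2, 3, 4, 5, 6, 8, 9}
Step 12: find(6) -> no change; set of 6 is {0, 1, 2, 3, 4, 5, 6, 8, 9}
Step 13: union(9, 6) -> already same set; set of 9 now {0, 1, 2, 3, 4, 5, 6, 8, 9}
Step 14: find(1) -> no change; set of 1 is {0, 1, 2, 3, 4, 5, 6, 8, 9}
Step 15: find(6) -> no change; set of 6 is {0, 1, 2, 3, 4, 5, 6, 8, 9}
Step 16: union(1, 0) -> already same set; set of 1 now {0, 1, 2, 3, 4, 5, 6, 8, 9}
Step 17: find(5) -> no change; set of 5 is {0, 1, 2, 3, 4, 5, 6, 8, 9}
Step 18: find(2) -> no change; set of 2 is {0, 1, 2, 3, 4, 5, 6, 8, 9}
Step 19: find(9) -> no change; set of 9 is {0, 1, 2, 3, 4, 5, 6, 8, 9}
Step 20: find(5) -> no change; set of 5 is {0, 1, 2, 3, 4, 5, 6, 8, 9}
Step 21: union(8, 0) -> already same set; set of 8 now {0, 1, 2, 3, 4, 5, 6, 8, 9}
Set of 0: {0, 1, 2, 3, 4, 5, 6, 8, 9}; 7 is not a member.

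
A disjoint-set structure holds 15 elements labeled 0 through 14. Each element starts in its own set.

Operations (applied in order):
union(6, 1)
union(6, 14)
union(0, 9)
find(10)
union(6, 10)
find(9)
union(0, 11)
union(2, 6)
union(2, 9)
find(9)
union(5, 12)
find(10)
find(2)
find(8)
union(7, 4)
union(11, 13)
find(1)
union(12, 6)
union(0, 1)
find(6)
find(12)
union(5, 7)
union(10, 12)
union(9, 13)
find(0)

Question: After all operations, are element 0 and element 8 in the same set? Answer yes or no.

Step 1: union(6, 1) -> merged; set of 6 now {1, 6}
Step 2: union(6, 14) -> merged; set of 6 now {1, 6, 14}
Step 3: union(0, 9) -> merged; set of 0 now {0, 9}
Step 4: find(10) -> no change; set of 10 is {10}
Step 5: union(6, 10) -> merged; set of 6 now {1, 6, 10, 14}
Step 6: find(9) -> no change; set of 9 is {0, 9}
Step 7: union(0, 11) -> merged; set of 0 now {0, 9, 11}
Step 8: union(2, 6) -> merged; set of 2 now {1, 2, 6, 10, 14}
Step 9: union(2, 9) -> merged; set of 2 now {0, 1, 2, 6, 9, 10, 11, 14}
Step 10: find(9) -> no change; set of 9 is {0, 1, 2, 6, 9, 10, 11, 14}
Step 11: union(5, 12) -> merged; set of 5 now {5, 12}
Step 12: find(10) -> no change; set of 10 is {0, 1, 2, 6, 9, 10, 11, 14}
Step 13: find(2) -> no change; set of 2 is {0, 1, 2, 6, 9, 10, 11, 14}
Step 14: find(8) -> no change; set of 8 is {8}
Step 15: union(7, 4) -> merged; set of 7 now {4, 7}
Step 16: union(11, 13) -> merged; set of 11 now {0, 1, 2, 6, 9, 10, 11, 13, 14}
Step 17: find(1) -> no change; set of 1 is {0, 1, 2, 6, 9, 10, 11, 13, 14}
Step 18: union(12, 6) -> merged; set of 12 now {0, 1, 2, 5, 6, 9, 10, 11, 12, 13, 14}
Step 19: union(0, 1) -> already same set; set of 0 now {0, 1, 2, 5, 6, 9, 10, 11, 12, 13, 14}
Step 20: find(6) -> no change; set of 6 is {0, 1, 2, 5, 6, 9, 10, 11, 12, 13, 14}
Step 21: find(12) -> no change; set of 12 is {0, 1, 2, 5, 6, 9, 10, 11, 12, 13, 14}
Step 22: union(5, 7) -> merged; set of 5 now {0, 1, 2, 4, 5, 6, 7, 9, 10, 11, 12, 13, 14}
Step 23: union(10, 12) -> already same set; set of 10 now {0, 1, 2, 4, 5, 6, 7, 9, 10, 11, 12, 13, 14}
Step 24: union(9, 13) -> already same set; set of 9 now {0, 1, 2, 4, 5, 6, 7, 9, 10, 11, 12, 13, 14}
Step 25: find(0) -> no change; set of 0 is {0, 1, 2, 4, 5, 6, 7, 9, 10, 11, 12, 13, 14}
Set of 0: {0, 1, 2, 4, 5, 6, 7, 9, 10, 11, 12, 13, 14}; 8 is not a member.

Answer: no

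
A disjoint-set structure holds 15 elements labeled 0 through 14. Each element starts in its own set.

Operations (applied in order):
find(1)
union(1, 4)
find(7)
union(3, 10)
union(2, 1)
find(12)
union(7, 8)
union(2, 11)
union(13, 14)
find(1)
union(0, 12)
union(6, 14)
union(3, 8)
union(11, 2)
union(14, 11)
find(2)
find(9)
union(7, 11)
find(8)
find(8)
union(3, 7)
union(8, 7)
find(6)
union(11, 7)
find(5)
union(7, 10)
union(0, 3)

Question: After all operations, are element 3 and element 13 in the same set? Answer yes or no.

Answer: yes

Derivation:
Step 1: find(1) -> no change; set of 1 is {1}
Step 2: union(1, 4) -> merged; set of 1 now {1, 4}
Step 3: find(7) -> no change; set of 7 is {7}
Step 4: union(3, 10) -> merged; set of 3 now {3, 10}
Step 5: union(2, 1) -> merged; set of 2 now {1, 2, 4}
Step 6: find(12) -> no change; set of 12 is {12}
Step 7: union(7, 8) -> merged; set of 7 now {7, 8}
Step 8: union(2, 11) -> merged; set of 2 now {1, 2, 4, 11}
Step 9: union(13, 14) -> merged; set of 13 now {13, 14}
Step 10: find(1) -> no change; set of 1 is {1, 2, 4, 11}
Step 11: union(0, 12) -> merged; set of 0 now {0, 12}
Step 12: union(6, 14) -> merged; set of 6 now {6, 13, 14}
Step 13: union(3, 8) -> merged; set of 3 now {3, 7, 8, 10}
Step 14: union(11, 2) -> already same set; set of 11 now {1, 2, 4, 11}
Step 15: union(14, 11) -> merged; set of 14 now {1, 2, 4, 6, 11, 13, 14}
Step 16: find(2) -> no change; set of 2 is {1, 2, 4, 6, 11, 13, 14}
Step 17: find(9) -> no change; set of 9 is {9}
Step 18: union(7, 11) -> merged; set of 7 now {1, 2, 3, 4, 6, 7, 8, 10, 11, 13, 14}
Step 19: find(8) -> no change; set of 8 is {1, 2, 3, 4, 6, 7, 8, 10, 11, 13, 14}
Step 20: find(8) -> no change; set of 8 is {1, 2, 3, 4, 6, 7, 8, 10, 11, 13, 14}
Step 21: union(3, 7) -> already same set; set of 3 now {1, 2, 3, 4, 6, 7, 8, 10, 11, 13, 14}
Step 22: union(8, 7) -> already same set; set of 8 now {1, 2, 3, 4, 6, 7, 8, 10, 11, 13, 14}
Step 23: find(6) -> no change; set of 6 is {1, 2, 3, 4, 6, 7, 8, 10, 11, 13, 14}
Step 24: union(11, 7) -> already same set; set of 11 now {1, 2, 3, 4, 6, 7, 8, 10, 11, 13, 14}
Step 25: find(5) -> no change; set of 5 is {5}
Step 26: union(7, 10) -> already same set; set of 7 now {1, 2, 3, 4, 6, 7, 8, 10, 11, 13, 14}
Step 27: union(0, 3) -> merged; set of 0 now {0, 1, 2, 3, 4, 6, 7, 8, 10, 11, 12, 13, 14}
Set of 3: {0, 1, 2, 3, 4, 6, 7, 8, 10, 11, 12, 13, 14}; 13 is a member.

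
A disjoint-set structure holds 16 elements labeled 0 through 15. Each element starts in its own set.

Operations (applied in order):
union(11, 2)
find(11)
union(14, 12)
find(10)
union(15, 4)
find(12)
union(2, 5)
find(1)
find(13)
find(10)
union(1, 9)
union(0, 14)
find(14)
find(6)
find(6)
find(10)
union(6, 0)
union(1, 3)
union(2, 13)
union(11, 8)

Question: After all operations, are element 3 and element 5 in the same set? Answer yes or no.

Step 1: union(11, 2) -> merged; set of 11 now {2, 11}
Step 2: find(11) -> no change; set of 11 is {2, 11}
Step 3: union(14, 12) -> merged; set of 14 now {12, 14}
Step 4: find(10) -> no change; set of 10 is {10}
Step 5: union(15, 4) -> merged; set of 15 now {4, 15}
Step 6: find(12) -> no change; set of 12 is {12, 14}
Step 7: union(2, 5) -> merged; set of 2 now {2, 5, 11}
Step 8: find(1) -> no change; set of 1 is {1}
Step 9: find(13) -> no change; set of 13 is {13}
Step 10: find(10) -> no change; set of 10 is {10}
Step 11: union(1, 9) -> merged; set of 1 now {1, 9}
Step 12: union(0, 14) -> merged; set of 0 now {0, 12, 14}
Step 13: find(14) -> no change; set of 14 is {0, 12, 14}
Step 14: find(6) -> no change; set of 6 is {6}
Step 15: find(6) -> no change; set of 6 is {6}
Step 16: find(10) -> no change; set of 10 is {10}
Step 17: union(6, 0) -> merged; set of 6 now {0, 6, 12, 14}
Step 18: union(1, 3) -> merged; set of 1 now {1, 3, 9}
Step 19: union(2, 13) -> merged; set of 2 now {2, 5, 11, 13}
Step 20: union(11, 8) -> merged; set of 11 now {2, 5, 8, 11, 13}
Set of 3: {1, 3, 9}; 5 is not a member.

Answer: no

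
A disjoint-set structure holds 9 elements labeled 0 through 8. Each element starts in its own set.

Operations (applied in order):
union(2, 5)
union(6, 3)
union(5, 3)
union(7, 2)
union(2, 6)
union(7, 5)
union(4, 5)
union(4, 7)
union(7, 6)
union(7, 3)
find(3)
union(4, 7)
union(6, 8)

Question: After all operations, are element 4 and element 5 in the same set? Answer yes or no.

Step 1: union(2, 5) -> merged; set of 2 now {2, 5}
Step 2: union(6, 3) -> merged; set of 6 now {3, 6}
Step 3: union(5, 3) -> merged; set of 5 now {2, 3, 5, 6}
Step 4: union(7, 2) -> merged; set of 7 now {2, 3, 5, 6, 7}
Step 5: union(2, 6) -> already same set; set of 2 now {2, 3, 5, 6, 7}
Step 6: union(7, 5) -> already same set; set of 7 now {2, 3, 5, 6, 7}
Step 7: union(4, 5) -> merged; set of 4 now {2, 3, 4, 5, 6, 7}
Step 8: union(4, 7) -> already same set; set of 4 now {2, 3, 4, 5, 6, 7}
Step 9: union(7, 6) -> already same set; set of 7 now {2, 3, 4, 5, 6, 7}
Step 10: union(7, 3) -> already same set; set of 7 now {2, 3, 4, 5, 6, 7}
Step 11: find(3) -> no change; set of 3 is {2, 3, 4, 5, 6, 7}
Step 12: union(4, 7) -> already same set; set of 4 now {2, 3, 4, 5, 6, 7}
Step 13: union(6, 8) -> merged; set of 6 now {2, 3, 4, 5, 6, 7, 8}
Set of 4: {2, 3, 4, 5, 6, 7, 8}; 5 is a member.

Answer: yes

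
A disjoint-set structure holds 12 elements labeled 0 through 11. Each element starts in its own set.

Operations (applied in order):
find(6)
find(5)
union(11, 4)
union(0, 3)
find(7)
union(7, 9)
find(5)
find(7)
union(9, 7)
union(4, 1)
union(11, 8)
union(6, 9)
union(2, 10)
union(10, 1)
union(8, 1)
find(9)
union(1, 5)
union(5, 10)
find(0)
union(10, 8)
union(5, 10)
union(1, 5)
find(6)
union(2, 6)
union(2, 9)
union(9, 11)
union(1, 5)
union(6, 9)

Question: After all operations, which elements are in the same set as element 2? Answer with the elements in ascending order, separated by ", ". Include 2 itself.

Step 1: find(6) -> no change; set of 6 is {6}
Step 2: find(5) -> no change; set of 5 is {5}
Step 3: union(11, 4) -> merged; set of 11 now {4, 11}
Step 4: union(0, 3) -> merged; set of 0 now {0, 3}
Step 5: find(7) -> no change; set of 7 is {7}
Step 6: union(7, 9) -> merged; set of 7 now {7, 9}
Step 7: find(5) -> no change; set of 5 is {5}
Step 8: find(7) -> no change; set of 7 is {7, 9}
Step 9: union(9, 7) -> already same set; set of 9 now {7, 9}
Step 10: union(4, 1) -> merged; set of 4 now {1, 4, 11}
Step 11: union(11, 8) -> merged; set of 11 now {1, 4, 8, 11}
Step 12: union(6, 9) -> merged; set of 6 now {6, 7, 9}
Step 13: union(2, 10) -> merged; set of 2 now {2, 10}
Step 14: union(10, 1) -> merged; set of 10 now {1, 2, 4, 8, 10, 11}
Step 15: union(8, 1) -> already same set; set of 8 now {1, 2, 4, 8, 10, 11}
Step 16: find(9) -> no change; set of 9 is {6, 7, 9}
Step 17: union(1, 5) -> merged; set of 1 now {1, 2, 4, 5, 8, 10, 11}
Step 18: union(5, 10) -> already same set; set of 5 now {1, 2, 4, 5, 8, 10, 11}
Step 19: find(0) -> no change; set of 0 is {0, 3}
Step 20: union(10, 8) -> already same set; set of 10 now {1, 2, 4, 5, 8, 10, 11}
Step 21: union(5, 10) -> already same set; set of 5 now {1, 2, 4, 5, 8, 10, 11}
Step 22: union(1, 5) -> already same set; set of 1 now {1, 2, 4, 5, 8, 10, 11}
Step 23: find(6) -> no change; set of 6 is {6, 7, 9}
Step 24: union(2, 6) -> merged; set of 2 now {1, 2, 4, 5, 6, 7, 8, 9, 10, 11}
Step 25: union(2, 9) -> already same set; set of 2 now {1, 2, 4, 5, 6, 7, 8, 9, 10, 11}
Step 26: union(9, 11) -> already same set; set of 9 now {1, 2, 4, 5, 6, 7, 8, 9, 10, 11}
Step 27: union(1, 5) -> already same set; set of 1 now {1, 2, 4, 5, 6, 7, 8, 9, 10, 11}
Step 28: union(6, 9) -> already same set; set of 6 now {1, 2, 4, 5, 6, 7, 8, 9, 10, 11}
Component of 2: {1, 2, 4, 5, 6, 7, 8, 9, 10, 11}

Answer: 1, 2, 4, 5, 6, 7, 8, 9, 10, 11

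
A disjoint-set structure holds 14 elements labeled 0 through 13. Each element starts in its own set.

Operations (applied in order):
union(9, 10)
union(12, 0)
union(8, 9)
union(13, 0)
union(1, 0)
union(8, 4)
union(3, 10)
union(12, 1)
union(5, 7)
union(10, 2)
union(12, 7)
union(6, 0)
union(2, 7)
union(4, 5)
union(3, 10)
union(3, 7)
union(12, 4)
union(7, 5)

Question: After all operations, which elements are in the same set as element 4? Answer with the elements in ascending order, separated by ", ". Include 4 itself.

Step 1: union(9, 10) -> merged; set of 9 now {9, 10}
Step 2: union(12, 0) -> merged; set of 12 now {0, 12}
Step 3: union(8, 9) -> merged; set of 8 now {8, 9, 10}
Step 4: union(13, 0) -> merged; set of 13 now {0, 12, 13}
Step 5: union(1, 0) -> merged; set of 1 now {0, 1, 12, 13}
Step 6: union(8, 4) -> merged; set of 8 now {4, 8, 9, 10}
Step 7: union(3, 10) -> merged; set of 3 now {3, 4, 8, 9, 10}
Step 8: union(12, 1) -> already same set; set of 12 now {0, 1, 12, 13}
Step 9: union(5, 7) -> merged; set of 5 now {5, 7}
Step 10: union(10, 2) -> merged; set of 10 now {2, 3, 4, 8, 9, 10}
Step 11: union(12, 7) -> merged; set of 12 now {0, 1, 5, 7, 12, 13}
Step 12: union(6, 0) -> merged; set of 6 now {0, 1, 5, 6, 7, 12, 13}
Step 13: union(2, 7) -> merged; set of 2 now {0, 1, 2, 3, 4, 5, 6, 7, 8, 9, 10, 12, 13}
Step 14: union(4, 5) -> already same set; set of 4 now {0, 1, 2, 3, 4, 5, 6, 7, 8, 9, 10, 12, 13}
Step 15: union(3, 10) -> already same set; set of 3 now {0, 1, 2, 3, 4, 5, 6, 7, 8, 9, 10, 12, 13}
Step 16: union(3, 7) -> already same set; set of 3 now {0, 1, 2, 3, 4, 5, 6, 7, 8, 9, 10, 12, 13}
Step 17: union(12, 4) -> already same set; set of 12 now {0, 1, 2, 3, 4, 5, 6, 7, 8, 9, 10, 12, 13}
Step 18: union(7, 5) -> already same set; set of 7 now {0, 1, 2, 3, 4, 5, 6, 7, 8, 9, 10, 12, 13}
Component of 4: {0, 1, 2, 3, 4, 5, 6, 7, 8, 9, 10, 12, 13}

Answer: 0, 1, 2, 3, 4, 5, 6, 7, 8, 9, 10, 12, 13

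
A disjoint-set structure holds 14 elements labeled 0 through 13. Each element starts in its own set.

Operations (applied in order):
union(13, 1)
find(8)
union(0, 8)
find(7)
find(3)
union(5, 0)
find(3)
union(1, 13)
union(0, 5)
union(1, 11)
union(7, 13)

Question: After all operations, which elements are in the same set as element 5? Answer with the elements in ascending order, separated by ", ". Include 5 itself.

Answer: 0, 5, 8

Derivation:
Step 1: union(13, 1) -> merged; set of 13 now {1, 13}
Step 2: find(8) -> no change; set of 8 is {8}
Step 3: union(0, 8) -> merged; set of 0 now {0, 8}
Step 4: find(7) -> no change; set of 7 is {7}
Step 5: find(3) -> no change; set of 3 is {3}
Step 6: union(5, 0) -> merged; set of 5 now {0, 5, 8}
Step 7: find(3) -> no change; set of 3 is {3}
Step 8: union(1, 13) -> already same set; set of 1 now {1, 13}
Step 9: union(0, 5) -> already same set; set of 0 now {0, 5, 8}
Step 10: union(1, 11) -> merged; set of 1 now {1, 11, 13}
Step 11: union(7, 13) -> merged; set of 7 now {1, 7, 11, 13}
Component of 5: {0, 5, 8}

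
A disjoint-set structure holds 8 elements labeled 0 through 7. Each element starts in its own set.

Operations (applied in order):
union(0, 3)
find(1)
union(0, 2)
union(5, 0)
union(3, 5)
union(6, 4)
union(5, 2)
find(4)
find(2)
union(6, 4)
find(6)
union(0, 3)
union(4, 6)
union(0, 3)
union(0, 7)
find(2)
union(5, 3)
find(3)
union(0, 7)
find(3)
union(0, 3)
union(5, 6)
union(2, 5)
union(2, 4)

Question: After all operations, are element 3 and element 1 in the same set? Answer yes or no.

Step 1: union(0, 3) -> merged; set of 0 now {0, 3}
Step 2: find(1) -> no change; set of 1 is {1}
Step 3: union(0, 2) -> merged; set of 0 now {0, 2, 3}
Step 4: union(5, 0) -> merged; set of 5 now {0, 2, 3, 5}
Step 5: union(3, 5) -> already same set; set of 3 now {0, 2, 3, 5}
Step 6: union(6, 4) -> merged; set of 6 now {4, 6}
Step 7: union(5, 2) -> already same set; set of 5 now {0, 2, 3, 5}
Step 8: find(4) -> no change; set of 4 is {4, 6}
Step 9: find(2) -> no change; set of 2 is {0, 2, 3, 5}
Step 10: union(6, 4) -> already same set; set of 6 now {4, 6}
Step 11: find(6) -> no change; set of 6 is {4, 6}
Step 12: union(0, 3) -> already same set; set of 0 now {0, 2, 3, 5}
Step 13: union(4, 6) -> already same set; set of 4 now {4, 6}
Step 14: union(0, 3) -> already same set; set of 0 now {0, 2, 3, 5}
Step 15: union(0, 7) -> merged; set of 0 now {0, 2, 3, 5, 7}
Step 16: find(2) -> no change; set of 2 is {0, 2, 3, 5, 7}
Step 17: union(5, 3) -> already same set; set of 5 now {0, 2, 3, 5, 7}
Step 18: find(3) -> no change; set of 3 is {0, 2, 3, 5, 7}
Step 19: union(0, 7) -> already same set; set of 0 now {0, 2, 3, 5, 7}
Step 20: find(3) -> no change; set of 3 is {0, 2, 3, 5, 7}
Step 21: union(0, 3) -> already same set; set of 0 now {0, 2, 3, 5, 7}
Step 22: union(5, 6) -> merged; set of 5 now {0, 2, 3, 4, 5, 6, 7}
Step 23: union(2, 5) -> already same set; set of 2 now {0, 2, 3, 4, 5, 6, 7}
Step 24: union(2, 4) -> already same set; set of 2 now {0, 2, 3, 4, 5, 6, 7}
Set of 3: {0, 2, 3, 4, 5, 6, 7}; 1 is not a member.

Answer: no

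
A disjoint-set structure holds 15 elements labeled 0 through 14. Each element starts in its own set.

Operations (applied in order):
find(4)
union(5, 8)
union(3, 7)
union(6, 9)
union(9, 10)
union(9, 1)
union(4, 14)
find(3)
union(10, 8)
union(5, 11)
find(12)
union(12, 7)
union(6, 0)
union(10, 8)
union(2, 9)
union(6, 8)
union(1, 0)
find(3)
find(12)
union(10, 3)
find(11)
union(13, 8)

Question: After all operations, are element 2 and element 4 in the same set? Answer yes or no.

Answer: no

Derivation:
Step 1: find(4) -> no change; set of 4 is {4}
Step 2: union(5, 8) -> merged; set of 5 now {5, 8}
Step 3: union(3, 7) -> merged; set of 3 now {3, 7}
Step 4: union(6, 9) -> merged; set of 6 now {6, 9}
Step 5: union(9, 10) -> merged; set of 9 now {6, 9, 10}
Step 6: union(9, 1) -> merged; set of 9 now {1, 6, 9, 10}
Step 7: union(4, 14) -> merged; set of 4 now {4, 14}
Step 8: find(3) -> no change; set of 3 is {3, 7}
Step 9: union(10, 8) -> merged; set of 10 now {1, 5, 6, 8, 9, 10}
Step 10: union(5, 11) -> merged; set of 5 now {1, 5, 6, 8, 9, 10, 11}
Step 11: find(12) -> no change; set of 12 is {12}
Step 12: union(12, 7) -> merged; set of 12 now {3, 7, 12}
Step 13: union(6, 0) -> merged; set of 6 now {0, 1, 5, 6, 8, 9, 10, 11}
Step 14: union(10, 8) -> already same set; set of 10 now {0, 1, 5, 6, 8, 9, 10, 11}
Step 15: union(2, 9) -> merged; set of 2 now {0, 1, 2, 5, 6, 8, 9, 10, 11}
Step 16: union(6, 8) -> already same set; set of 6 now {0, 1, 2, 5, 6, 8, 9, 10, 11}
Step 17: union(1, 0) -> already same set; set of 1 now {0, 1, 2, 5, 6, 8, 9, 10, 11}
Step 18: find(3) -> no change; set of 3 is {3, 7, 12}
Step 19: find(12) -> no change; set of 12 is {3, 7, 12}
Step 20: union(10, 3) -> merged; set of 10 now {0, 1, 2, 3, 5, 6, 7, 8, 9, 10, 11, 12}
Step 21: find(11) -> no change; set of 11 is {0, 1, 2, 3, 5, 6, 7, 8, 9, 10, 11, 12}
Step 22: union(13, 8) -> merged; set of 13 now {0, 1, 2, 3, 5, 6, 7, 8, 9, 10, 11, 12, 13}
Set of 2: {0, 1, 2, 3, 5, 6, 7, 8, 9, 10, 11, 12, 13}; 4 is not a member.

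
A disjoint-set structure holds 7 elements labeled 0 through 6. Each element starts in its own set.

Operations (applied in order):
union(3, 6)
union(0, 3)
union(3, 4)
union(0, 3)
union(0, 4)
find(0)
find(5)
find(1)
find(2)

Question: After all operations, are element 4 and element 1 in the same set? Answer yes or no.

Answer: no

Derivation:
Step 1: union(3, 6) -> merged; set of 3 now {3, 6}
Step 2: union(0, 3) -> merged; set of 0 now {0, 3, 6}
Step 3: union(3, 4) -> merged; set of 3 now {0, 3, 4, 6}
Step 4: union(0, 3) -> already same set; set of 0 now {0, 3, 4, 6}
Step 5: union(0, 4) -> already same set; set of 0 now {0, 3, 4, 6}
Step 6: find(0) -> no change; set of 0 is {0, 3, 4, 6}
Step 7: find(5) -> no change; set of 5 is {5}
Step 8: find(1) -> no change; set of 1 is {1}
Step 9: find(2) -> no change; set of 2 is {2}
Set of 4: {0, 3, 4, 6}; 1 is not a member.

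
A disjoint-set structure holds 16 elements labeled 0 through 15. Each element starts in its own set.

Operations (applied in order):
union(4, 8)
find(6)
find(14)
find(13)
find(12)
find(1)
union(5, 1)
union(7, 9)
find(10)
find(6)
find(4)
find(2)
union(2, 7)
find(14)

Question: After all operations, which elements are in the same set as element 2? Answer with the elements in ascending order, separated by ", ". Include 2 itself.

Answer: 2, 7, 9

Derivation:
Step 1: union(4, 8) -> merged; set of 4 now {4, 8}
Step 2: find(6) -> no change; set of 6 is {6}
Step 3: find(14) -> no change; set of 14 is {14}
Step 4: find(13) -> no change; set of 13 is {13}
Step 5: find(12) -> no change; set of 12 is {12}
Step 6: find(1) -> no change; set of 1 is {1}
Step 7: union(5, 1) -> merged; set of 5 now {1, 5}
Step 8: union(7, 9) -> merged; set of 7 now {7, 9}
Step 9: find(10) -> no change; set of 10 is {10}
Step 10: find(6) -> no change; set of 6 is {6}
Step 11: find(4) -> no change; set of 4 is {4, 8}
Step 12: find(2) -> no change; set of 2 is {2}
Step 13: union(2, 7) -> merged; set of 2 now {2, 7, 9}
Step 14: find(14) -> no change; set of 14 is {14}
Component of 2: {2, 7, 9}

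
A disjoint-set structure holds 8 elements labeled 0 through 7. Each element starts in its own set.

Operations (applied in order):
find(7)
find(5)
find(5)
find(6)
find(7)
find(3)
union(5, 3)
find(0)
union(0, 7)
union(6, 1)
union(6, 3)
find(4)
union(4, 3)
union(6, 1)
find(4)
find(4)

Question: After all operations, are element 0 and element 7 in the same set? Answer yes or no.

Step 1: find(7) -> no change; set of 7 is {7}
Step 2: find(5) -> no change; set of 5 is {5}
Step 3: find(5) -> no change; set of 5 is {5}
Step 4: find(6) -> no change; set of 6 is {6}
Step 5: find(7) -> no change; set of 7 is {7}
Step 6: find(3) -> no change; set of 3 is {3}
Step 7: union(5, 3) -> merged; set of 5 now {3, 5}
Step 8: find(0) -> no change; set of 0 is {0}
Step 9: union(0, 7) -> merged; set of 0 now {0, 7}
Step 10: union(6, 1) -> merged; set of 6 now {1, 6}
Step 11: union(6, 3) -> merged; set of 6 now {1, 3, 5, 6}
Step 12: find(4) -> no change; set of 4 is {4}
Step 13: union(4, 3) -> merged; set of 4 now {1, 3, 4, 5, 6}
Step 14: union(6, 1) -> already same set; set of 6 now {1, 3, 4, 5, 6}
Step 15: find(4) -> no change; set of 4 is {1, 3, 4, 5, 6}
Step 16: find(4) -> no change; set of 4 is {1, 3, 4, 5, 6}
Set of 0: {0, 7}; 7 is a member.

Answer: yes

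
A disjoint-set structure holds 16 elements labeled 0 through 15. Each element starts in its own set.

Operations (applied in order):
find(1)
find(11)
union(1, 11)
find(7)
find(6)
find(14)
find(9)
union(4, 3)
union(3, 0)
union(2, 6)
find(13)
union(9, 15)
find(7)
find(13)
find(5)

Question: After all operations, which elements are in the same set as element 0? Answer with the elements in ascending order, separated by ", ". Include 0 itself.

Step 1: find(1) -> no change; set of 1 is {1}
Step 2: find(11) -> no change; set of 11 is {11}
Step 3: union(1, 11) -> merged; set of 1 now {1, 11}
Step 4: find(7) -> no change; set of 7 is {7}
Step 5: find(6) -> no change; set of 6 is {6}
Step 6: find(14) -> no change; set of 14 is {14}
Step 7: find(9) -> no change; set of 9 is {9}
Step 8: union(4, 3) -> merged; set of 4 now {3, 4}
Step 9: union(3, 0) -> merged; set of 3 now {0, 3, 4}
Step 10: union(2, 6) -> merged; set of 2 now {2, 6}
Step 11: find(13) -> no change; set of 13 is {13}
Step 12: union(9, 15) -> merged; set of 9 now {9, 15}
Step 13: find(7) -> no change; set of 7 is {7}
Step 14: find(13) -> no change; set of 13 is {13}
Step 15: find(5) -> no change; set of 5 is {5}
Component of 0: {0, 3, 4}

Answer: 0, 3, 4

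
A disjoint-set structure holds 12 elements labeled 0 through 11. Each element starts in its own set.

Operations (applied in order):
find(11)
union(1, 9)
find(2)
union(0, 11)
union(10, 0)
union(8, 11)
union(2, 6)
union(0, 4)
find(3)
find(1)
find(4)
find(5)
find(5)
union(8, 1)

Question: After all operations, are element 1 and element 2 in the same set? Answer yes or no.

Step 1: find(11) -> no change; set of 11 is {11}
Step 2: union(1, 9) -> merged; set of 1 now {1, 9}
Step 3: find(2) -> no change; set of 2 is {2}
Step 4: union(0, 11) -> merged; set of 0 now {0, 11}
Step 5: union(10, 0) -> merged; set of 10 now {0, 10, 11}
Step 6: union(8, 11) -> merged; set of 8 now {0, 8, 10, 11}
Step 7: union(2, 6) -> merged; set of 2 now {2, 6}
Step 8: union(0, 4) -> merged; set of 0 now {0, 4, 8, 10, 11}
Step 9: find(3) -> no change; set of 3 is {3}
Step 10: find(1) -> no change; set of 1 is {1, 9}
Step 11: find(4) -> no change; set of 4 is {0, 4, 8, 10, 11}
Step 12: find(5) -> no change; set of 5 is {5}
Step 13: find(5) -> no change; set of 5 is {5}
Step 14: union(8, 1) -> merged; set of 8 now {0, 1, 4, 8, 9, 10, 11}
Set of 1: {0, 1, 4, 8, 9, 10, 11}; 2 is not a member.

Answer: no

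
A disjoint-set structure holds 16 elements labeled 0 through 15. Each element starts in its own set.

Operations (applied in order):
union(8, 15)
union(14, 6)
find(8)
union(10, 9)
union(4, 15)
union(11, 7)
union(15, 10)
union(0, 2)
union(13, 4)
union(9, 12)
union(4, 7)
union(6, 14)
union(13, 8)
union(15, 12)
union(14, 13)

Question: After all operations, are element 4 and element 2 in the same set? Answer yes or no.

Step 1: union(8, 15) -> merged; set of 8 now {8, 15}
Step 2: union(14, 6) -> merged; set of 14 now {6, 14}
Step 3: find(8) -> no change; set of 8 is {8, 15}
Step 4: union(10, 9) -> merged; set of 10 now {9, 10}
Step 5: union(4, 15) -> merged; set of 4 now {4, 8, 15}
Step 6: union(11, 7) -> merged; set of 11 now {7, 11}
Step 7: union(15, 10) -> merged; set of 15 now {4, 8, 9, 10, 15}
Step 8: union(0, 2) -> merged; set of 0 now {0, 2}
Step 9: union(13, 4) -> merged; set of 13 now {4, 8, 9, 10, 13, 15}
Step 10: union(9, 12) -> merged; set of 9 now {4, 8, 9, 10, 12, 13, 15}
Step 11: union(4, 7) -> merged; set of 4 now {4, 7, 8, 9, 10, 11, 12, 13, 15}
Step 12: union(6, 14) -> already same set; set of 6 now {6, 14}
Step 13: union(13, 8) -> already same set; set of 13 now {4, 7, 8, 9, 10, 11, 12, 13, 15}
Step 14: union(15, 12) -> already same set; set of 15 now {4, 7, 8, 9, 10, 11, 12, 13, 15}
Step 15: union(14, 13) -> merged; set of 14 now {4, 6, 7, 8, 9, 10, 11, 12, 13, 14, 15}
Set of 4: {4, 6, 7, 8, 9, 10, 11, 12, 13, 14, 15}; 2 is not a member.

Answer: no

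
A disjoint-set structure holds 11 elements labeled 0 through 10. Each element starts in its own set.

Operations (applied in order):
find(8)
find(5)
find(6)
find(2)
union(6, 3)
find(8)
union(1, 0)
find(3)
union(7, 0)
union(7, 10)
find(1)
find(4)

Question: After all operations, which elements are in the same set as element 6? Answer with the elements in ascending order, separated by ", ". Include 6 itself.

Step 1: find(8) -> no change; set of 8 is {8}
Step 2: find(5) -> no change; set of 5 is {5}
Step 3: find(6) -> no change; set of 6 is {6}
Step 4: find(2) -> no change; set of 2 is {2}
Step 5: union(6, 3) -> merged; set of 6 now {3, 6}
Step 6: find(8) -> no change; set of 8 is {8}
Step 7: union(1, 0) -> merged; set of 1 now {0, 1}
Step 8: find(3) -> no change; set of 3 is {3, 6}
Step 9: union(7, 0) -> merged; set of 7 now {0, 1, 7}
Step 10: union(7, 10) -> merged; set of 7 now {0, 1, 7, 10}
Step 11: find(1) -> no change; set of 1 is {0, 1, 7, 10}
Step 12: find(4) -> no change; set of 4 is {4}
Component of 6: {3, 6}

Answer: 3, 6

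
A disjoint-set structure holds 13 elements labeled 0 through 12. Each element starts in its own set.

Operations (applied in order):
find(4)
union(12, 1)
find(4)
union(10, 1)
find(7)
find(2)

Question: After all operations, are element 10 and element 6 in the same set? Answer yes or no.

Step 1: find(4) -> no change; set of 4 is {4}
Step 2: union(12, 1) -> merged; set of 12 now {1, 12}
Step 3: find(4) -> no change; set of 4 is {4}
Step 4: union(10, 1) -> merged; set of 10 now {1, 10, 12}
Step 5: find(7) -> no change; set of 7 is {7}
Step 6: find(2) -> no change; set of 2 is {2}
Set of 10: {1, 10, 12}; 6 is not a member.

Answer: no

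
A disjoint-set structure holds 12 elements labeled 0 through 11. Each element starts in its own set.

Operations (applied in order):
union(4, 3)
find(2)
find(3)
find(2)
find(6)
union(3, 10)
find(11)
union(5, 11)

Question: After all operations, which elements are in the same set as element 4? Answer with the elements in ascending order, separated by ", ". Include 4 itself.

Answer: 3, 4, 10

Derivation:
Step 1: union(4, 3) -> merged; set of 4 now {3, 4}
Step 2: find(2) -> no change; set of 2 is {2}
Step 3: find(3) -> no change; set of 3 is {3, 4}
Step 4: find(2) -> no change; set of 2 is {2}
Step 5: find(6) -> no change; set of 6 is {6}
Step 6: union(3, 10) -> merged; set of 3 now {3, 4, 10}
Step 7: find(11) -> no change; set of 11 is {11}
Step 8: union(5, 11) -> merged; set of 5 now {5, 11}
Component of 4: {3, 4, 10}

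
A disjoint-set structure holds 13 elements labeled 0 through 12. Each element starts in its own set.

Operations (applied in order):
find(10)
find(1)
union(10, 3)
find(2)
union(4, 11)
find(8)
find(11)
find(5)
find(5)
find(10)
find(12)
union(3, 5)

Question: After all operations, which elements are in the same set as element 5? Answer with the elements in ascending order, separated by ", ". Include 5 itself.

Step 1: find(10) -> no change; set of 10 is {10}
Step 2: find(1) -> no change; set of 1 is {1}
Step 3: union(10, 3) -> merged; set of 10 now {3, 10}
Step 4: find(2) -> no change; set of 2 is {2}
Step 5: union(4, 11) -> merged; set of 4 now {4, 11}
Step 6: find(8) -> no change; set of 8 is {8}
Step 7: find(11) -> no change; set of 11 is {4, 11}
Step 8: find(5) -> no change; set of 5 is {5}
Step 9: find(5) -> no change; set of 5 is {5}
Step 10: find(10) -> no change; set of 10 is {3, 10}
Step 11: find(12) -> no change; set of 12 is {12}
Step 12: union(3, 5) -> merged; set of 3 now {3, 5, 10}
Component of 5: {3, 5, 10}

Answer: 3, 5, 10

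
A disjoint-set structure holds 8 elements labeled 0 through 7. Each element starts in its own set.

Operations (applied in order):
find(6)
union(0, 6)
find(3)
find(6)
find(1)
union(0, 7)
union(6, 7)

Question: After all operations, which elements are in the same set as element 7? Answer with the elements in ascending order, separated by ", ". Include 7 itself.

Step 1: find(6) -> no change; set of 6 is {6}
Step 2: union(0, 6) -> merged; set of 0 now {0, 6}
Step 3: find(3) -> no change; set of 3 is {3}
Step 4: find(6) -> no change; set of 6 is {0, 6}
Step 5: find(1) -> no change; set of 1 is {1}
Step 6: union(0, 7) -> merged; set of 0 now {0, 6, 7}
Step 7: union(6, 7) -> already same set; set of 6 now {0, 6, 7}
Component of 7: {0, 6, 7}

Answer: 0, 6, 7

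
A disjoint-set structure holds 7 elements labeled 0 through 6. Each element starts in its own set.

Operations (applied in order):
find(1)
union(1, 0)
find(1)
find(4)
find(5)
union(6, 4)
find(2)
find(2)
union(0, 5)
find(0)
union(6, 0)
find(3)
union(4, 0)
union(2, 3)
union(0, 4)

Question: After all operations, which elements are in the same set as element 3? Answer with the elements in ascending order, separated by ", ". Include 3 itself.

Answer: 2, 3

Derivation:
Step 1: find(1) -> no change; set of 1 is {1}
Step 2: union(1, 0) -> merged; set of 1 now {0, 1}
Step 3: find(1) -> no change; set of 1 is {0, 1}
Step 4: find(4) -> no change; set of 4 is {4}
Step 5: find(5) -> no change; set of 5 is {5}
Step 6: union(6, 4) -> merged; set of 6 now {4, 6}
Step 7: find(2) -> no change; set of 2 is {2}
Step 8: find(2) -> no change; set of 2 is {2}
Step 9: union(0, 5) -> merged; set of 0 now {0, 1, 5}
Step 10: find(0) -> no change; set of 0 is {0, 1, 5}
Step 11: union(6, 0) -> merged; set of 6 now {0, 1, 4, 5, 6}
Step 12: find(3) -> no change; set of 3 is {3}
Step 13: union(4, 0) -> already same set; set of 4 now {0, 1, 4, 5, 6}
Step 14: union(2, 3) -> merged; set of 2 now {2, 3}
Step 15: union(0, 4) -> already same set; set of 0 now {0, 1, 4, 5, 6}
Component of 3: {2, 3}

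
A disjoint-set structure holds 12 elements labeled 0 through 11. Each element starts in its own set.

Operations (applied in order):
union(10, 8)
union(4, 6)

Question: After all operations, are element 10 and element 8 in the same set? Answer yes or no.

Answer: yes

Derivation:
Step 1: union(10, 8) -> merged; set of 10 now {8, 10}
Step 2: union(4, 6) -> merged; set of 4 now {4, 6}
Set of 10: {8, 10}; 8 is a member.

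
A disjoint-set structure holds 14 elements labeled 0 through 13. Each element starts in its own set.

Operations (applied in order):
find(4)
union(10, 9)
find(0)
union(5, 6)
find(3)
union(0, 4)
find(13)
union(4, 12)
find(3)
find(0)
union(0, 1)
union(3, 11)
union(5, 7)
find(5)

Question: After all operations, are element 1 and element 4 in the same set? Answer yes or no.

Answer: yes

Derivation:
Step 1: find(4) -> no change; set of 4 is {4}
Step 2: union(10, 9) -> merged; set of 10 now {9, 10}
Step 3: find(0) -> no change; set of 0 is {0}
Step 4: union(5, 6) -> merged; set of 5 now {5, 6}
Step 5: find(3) -> no change; set of 3 is {3}
Step 6: union(0, 4) -> merged; set of 0 now {0, 4}
Step 7: find(13) -> no change; set of 13 is {13}
Step 8: union(4, 12) -> merged; set of 4 now {0, 4, 12}
Step 9: find(3) -> no change; set of 3 is {3}
Step 10: find(0) -> no change; set of 0 is {0, 4, 12}
Step 11: union(0, 1) -> merged; set of 0 now {0, 1, 4, 12}
Step 12: union(3, 11) -> merged; set of 3 now {3, 11}
Step 13: union(5, 7) -> merged; set of 5 now {5, 6, 7}
Step 14: find(5) -> no change; set of 5 is {5, 6, 7}
Set of 1: {0, 1, 4, 12}; 4 is a member.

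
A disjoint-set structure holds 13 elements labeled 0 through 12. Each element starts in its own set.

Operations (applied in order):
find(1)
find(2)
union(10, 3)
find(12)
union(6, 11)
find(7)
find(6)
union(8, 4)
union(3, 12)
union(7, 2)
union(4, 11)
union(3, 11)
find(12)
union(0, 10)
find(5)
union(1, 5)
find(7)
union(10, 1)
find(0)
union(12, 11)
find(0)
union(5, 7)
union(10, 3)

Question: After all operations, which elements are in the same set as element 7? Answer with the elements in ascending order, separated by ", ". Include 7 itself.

Step 1: find(1) -> no change; set of 1 is {1}
Step 2: find(2) -> no change; set of 2 is {2}
Step 3: union(10, 3) -> merged; set of 10 now {3, 10}
Step 4: find(12) -> no change; set of 12 is {12}
Step 5: union(6, 11) -> merged; set of 6 now {6, 11}
Step 6: find(7) -> no change; set of 7 is {7}
Step 7: find(6) -> no change; set of 6 is {6, 11}
Step 8: union(8, 4) -> merged; set of 8 now {4, 8}
Step 9: union(3, 12) -> merged; set of 3 now {3, 10, 12}
Step 10: union(7, 2) -> merged; set of 7 now {2, 7}
Step 11: union(4, 11) -> merged; set of 4 now {4, 6, 8, 11}
Step 12: union(3, 11) -> merged; set of 3 now {3, 4, 6, 8, 10, 11, 12}
Step 13: find(12) -> no change; set of 12 is {3, 4, 6, 8, 10, 11, 12}
Step 14: union(0, 10) -> merged; set of 0 now {0, 3, 4, 6, 8, 10, 11, 12}
Step 15: find(5) -> no change; set of 5 is {5}
Step 16: union(1, 5) -> merged; set of 1 now {1, 5}
Step 17: find(7) -> no change; set of 7 is {2, 7}
Step 18: union(10, 1) -> merged; set of 10 now {0, 1, 3, 4, 5, 6, 8, 10, 11, 12}
Step 19: find(0) -> no change; set of 0 is {0, 1, 3, 4, 5, 6, 8, 10, 11, 12}
Step 20: union(12, 11) -> already same set; set of 12 now {0, 1, 3, 4, 5, 6, 8, 10, 11, 12}
Step 21: find(0) -> no change; set of 0 is {0, 1, 3, 4, 5, 6, 8, 10, 11, 12}
Step 22: union(5, 7) -> merged; set of 5 now {0, 1, 2, 3, 4, 5, 6, 7, 8, 10, 11, 12}
Step 23: union(10, 3) -> already same set; set of 10 now {0, 1, 2, 3, 4, 5, 6, 7, 8, 10, 11, 12}
Component of 7: {0, 1, 2, 3, 4, 5, 6, 7, 8, 10, 11, 12}

Answer: 0, 1, 2, 3, 4, 5, 6, 7, 8, 10, 11, 12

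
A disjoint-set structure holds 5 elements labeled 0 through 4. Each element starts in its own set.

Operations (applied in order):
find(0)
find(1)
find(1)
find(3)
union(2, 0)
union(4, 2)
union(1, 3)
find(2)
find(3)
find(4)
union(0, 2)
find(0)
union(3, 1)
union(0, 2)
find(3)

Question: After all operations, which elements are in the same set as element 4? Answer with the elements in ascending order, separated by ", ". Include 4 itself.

Answer: 0, 2, 4

Derivation:
Step 1: find(0) -> no change; set of 0 is {0}
Step 2: find(1) -> no change; set of 1 is {1}
Step 3: find(1) -> no change; set of 1 is {1}
Step 4: find(3) -> no change; set of 3 is {3}
Step 5: union(2, 0) -> merged; set of 2 now {0, 2}
Step 6: union(4, 2) -> merged; set of 4 now {0, 2, 4}
Step 7: union(1, 3) -> merged; set of 1 now {1, 3}
Step 8: find(2) -> no change; set of 2 is {0, 2, 4}
Step 9: find(3) -> no change; set of 3 is {1, 3}
Step 10: find(4) -> no change; set of 4 is {0, 2, 4}
Step 11: union(0, 2) -> already same set; set of 0 now {0, 2, 4}
Step 12: find(0) -> no change; set of 0 is {0, 2, 4}
Step 13: union(3, 1) -> already same set; set of 3 now {1, 3}
Step 14: union(0, 2) -> already same set; set of 0 now {0, 2, 4}
Step 15: find(3) -> no change; set of 3 is {1, 3}
Component of 4: {0, 2, 4}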